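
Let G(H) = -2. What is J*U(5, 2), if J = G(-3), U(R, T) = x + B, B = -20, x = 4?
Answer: 32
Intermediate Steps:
U(R, T) = -16 (U(R, T) = 4 - 20 = -16)
J = -2
J*U(5, 2) = -2*(-16) = 32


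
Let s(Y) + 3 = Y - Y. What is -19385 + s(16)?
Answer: -19388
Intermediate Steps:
s(Y) = -3 (s(Y) = -3 + (Y - Y) = -3 + 0 = -3)
-19385 + s(16) = -19385 - 3 = -19388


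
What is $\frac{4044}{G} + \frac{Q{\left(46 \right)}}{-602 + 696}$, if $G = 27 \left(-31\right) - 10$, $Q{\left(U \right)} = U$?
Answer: $- \frac{170587}{39809} \approx -4.2851$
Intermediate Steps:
$G = -847$ ($G = -837 - 10 = -847$)
$\frac{4044}{G} + \frac{Q{\left(46 \right)}}{-602 + 696} = \frac{4044}{-847} + \frac{46}{-602 + 696} = 4044 \left(- \frac{1}{847}\right) + \frac{46}{94} = - \frac{4044}{847} + 46 \cdot \frac{1}{94} = - \frac{4044}{847} + \frac{23}{47} = - \frac{170587}{39809}$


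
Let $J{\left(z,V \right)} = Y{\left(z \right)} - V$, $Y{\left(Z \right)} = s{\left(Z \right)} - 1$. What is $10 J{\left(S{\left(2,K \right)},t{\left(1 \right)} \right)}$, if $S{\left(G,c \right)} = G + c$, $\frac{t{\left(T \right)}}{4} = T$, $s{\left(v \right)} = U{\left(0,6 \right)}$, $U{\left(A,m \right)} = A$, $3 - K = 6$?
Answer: $-50$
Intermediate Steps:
$K = -3$ ($K = 3 - 6 = -3$)
$s{\left(v \right)} = 0$
$Y{\left(Z \right)} = -1$ ($Y{\left(Z \right)} = 0 - 1 = -1$)
$t{\left(T \right)} = 4 T$
$J{\left(z,V \right)} = -1 - V$
$10 J{\left(S{\left(2,K \right)},t{\left(1 \right)} \right)} = 10 \left(-1 - 4 \cdot 1\right) = 10 \left(-1 - 4\right) = 10 \left(-5\right) = -50$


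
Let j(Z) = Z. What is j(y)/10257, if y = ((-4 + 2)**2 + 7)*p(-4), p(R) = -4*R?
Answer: 176/10257 ≈ 0.017159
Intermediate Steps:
y = 176 (y = ((-4 + 2)**2 + 7)*(-4*(-4)) = ((-2)**2 + 7)*16 = (4 + 7)*16 = 11*16 = 176)
j(y)/10257 = 176/10257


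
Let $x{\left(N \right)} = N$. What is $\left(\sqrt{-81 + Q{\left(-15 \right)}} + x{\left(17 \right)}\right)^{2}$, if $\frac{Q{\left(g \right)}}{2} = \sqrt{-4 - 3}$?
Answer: $\left(17 + \sqrt{-81 + 2 i \sqrt{7}}\right)^{2} \approx 217.99 + 311.45 i$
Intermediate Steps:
$Q{\left(g \right)} = 2 i \sqrt{7}$ ($Q{\left(g \right)} = 2 \sqrt{-4 - 3} = 2 \sqrt{-7} = 2 i \sqrt{7}$)
$\left(\sqrt{-81 + Q{\left(-15 \right)}} + x{\left(17 \right)}\right)^{2} = \left(\sqrt{-81 + 2 i \sqrt{7}} + 17\right)^{2} = \left(17 + \sqrt{-81 + 2 i \sqrt{7}}\right)^{2}$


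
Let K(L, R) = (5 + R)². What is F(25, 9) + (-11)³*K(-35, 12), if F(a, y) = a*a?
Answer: -384034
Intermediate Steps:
F(a, y) = a²
F(25, 9) + (-11)³*K(-35, 12) = 25² + (-11)³*(5 + 12)² = 625 - 1331*17² = 625 - 1331*289 = 625 - 384659 = -384034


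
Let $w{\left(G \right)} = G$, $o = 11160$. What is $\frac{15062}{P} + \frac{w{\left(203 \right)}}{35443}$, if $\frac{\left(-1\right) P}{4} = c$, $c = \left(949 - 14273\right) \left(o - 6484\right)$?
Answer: $\frac{25561948977}{4416412159264} \approx 0.0057879$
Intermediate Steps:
$c = -62303024$ ($c = \left(949 - 14273\right) \left(11160 - 6484\right) = \left(-13324\right) 4676 = -62303024$)
$P = 249212096$ ($P = \left(-4\right) \left(-62303024\right) = 249212096$)
$\frac{15062}{P} + \frac{w{\left(203 \right)}}{35443} = \frac{15062}{249212096} + \frac{203}{35443} = 15062 \cdot \frac{1}{249212096} + 203 \cdot \frac{1}{35443} = \frac{7531}{124606048} + \frac{203}{35443} = \frac{25561948977}{4416412159264}$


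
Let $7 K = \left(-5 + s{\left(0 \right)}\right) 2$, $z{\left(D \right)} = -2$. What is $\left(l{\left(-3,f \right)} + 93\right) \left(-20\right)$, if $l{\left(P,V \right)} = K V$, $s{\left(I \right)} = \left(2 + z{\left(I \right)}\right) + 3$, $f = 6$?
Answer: $- \frac{12540}{7} \approx -1791.4$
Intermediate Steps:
$s{\left(I \right)} = 3$ ($s{\left(I \right)} = \left(2 - 2\right) + 3 = 0 + 3 = 3$)
$K = - \frac{4}{7}$ ($K = \frac{\left(-5 + 3\right) 2}{7} = \frac{\left(-2\right) 2}{7} = \frac{1}{7} \left(-4\right) = - \frac{4}{7} \approx -0.57143$)
$l{\left(P,V \right)} = - \frac{4 V}{7}$
$\left(l{\left(-3,f \right)} + 93\right) \left(-20\right) = \left(\left(- \frac{4}{7}\right) 6 + 93\right) \left(-20\right) = \left(- \frac{24}{7} + 93\right) \left(-20\right) = \frac{627}{7} \left(-20\right) = - \frac{12540}{7}$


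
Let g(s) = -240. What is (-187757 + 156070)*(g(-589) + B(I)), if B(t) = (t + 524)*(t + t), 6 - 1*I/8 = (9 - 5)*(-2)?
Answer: -4506651888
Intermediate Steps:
I = 112 (I = 48 - 8*(9 - 5)*(-2) = 48 - 32*(-2) = 48 - 8*(-8) = 48 + 64 = 112)
B(t) = 2*t*(524 + t) (B(t) = (524 + t)*(2*t) = 2*t*(524 + t))
(-187757 + 156070)*(g(-589) + B(I)) = (-187757 + 156070)*(-240 + 2*112*(524 + 112)) = -31687*(-240 + 2*112*636) = -31687*(-240 + 142464) = -31687*142224 = -4506651888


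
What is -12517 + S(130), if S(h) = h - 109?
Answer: -12496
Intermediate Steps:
S(h) = -109 + h
-12517 + S(130) = -12517 + (-109 + 130) = -12517 + 21 = -12496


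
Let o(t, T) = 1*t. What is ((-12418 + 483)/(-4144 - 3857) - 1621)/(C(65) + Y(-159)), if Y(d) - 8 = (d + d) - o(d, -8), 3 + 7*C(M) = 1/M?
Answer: 842249590/78751557 ≈ 10.695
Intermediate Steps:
C(M) = -3/7 + 1/(7*M)
o(t, T) = t
Y(d) = 8 + d (Y(d) = 8 + ((d + d) - d) = 8 + (2*d - d) = 8 + d)
((-12418 + 483)/(-4144 - 3857) - 1621)/(C(65) + Y(-159)) = ((-12418 + 483)/(-4144 - 3857) - 1621)/((⅐)*(1 - 3*65)/65 + (8 - 159)) = (-11935/(-8001) - 1621)/((⅐)*(1/65)*(1 - 195) - 151) = (-11935*(-1/8001) - 1621)/((⅐)*(1/65)*(-194) - 151) = (1705/1143 - 1621)/(-194/455 - 151) = -1851098/(1143*(-68899/455)) = -1851098/1143*(-455/68899) = 842249590/78751557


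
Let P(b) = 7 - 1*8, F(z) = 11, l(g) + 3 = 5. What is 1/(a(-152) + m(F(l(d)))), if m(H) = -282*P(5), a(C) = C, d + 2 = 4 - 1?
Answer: 1/130 ≈ 0.0076923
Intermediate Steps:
d = 1 (d = -2 + (4 - 1) = -2 + 3 = 1)
l(g) = 2 (l(g) = -3 + 5 = 2)
P(b) = -1 (P(b) = 7 - 8 = -1)
m(H) = 282 (m(H) = -282/(1/(-1)) = -282/(-1) = -282*(-1) = 282)
1/(a(-152) + m(F(l(d)))) = 1/(-152 + 282) = 1/130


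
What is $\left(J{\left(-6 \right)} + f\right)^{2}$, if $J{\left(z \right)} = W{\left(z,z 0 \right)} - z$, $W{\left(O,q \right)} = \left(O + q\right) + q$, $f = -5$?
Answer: $25$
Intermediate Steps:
$W{\left(O,q \right)} = O + 2 q$
$J{\left(z \right)} = 0$ ($J{\left(z \right)} = \left(z + 2 z 0\right) - z = \left(z + 2 \cdot 0\right) - z = \left(z + 0\right) - z = z - z = 0$)
$\left(J{\left(-6 \right)} + f\right)^{2} = \left(0 - 5\right)^{2} = \left(-5\right)^{2} = 25$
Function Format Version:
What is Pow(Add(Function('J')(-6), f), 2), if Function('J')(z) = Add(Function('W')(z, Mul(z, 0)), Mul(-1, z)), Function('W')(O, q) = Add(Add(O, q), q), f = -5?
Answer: 25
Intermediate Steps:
Function('W')(O, q) = Add(O, Mul(2, q))
Function('J')(z) = 0 (Function('J')(z) = Add(Add(z, Mul(2, Mul(z, 0))), Mul(-1, z)) = Add(Add(z, Mul(2, 0)), Mul(-1, z)) = Add(Add(z, 0), Mul(-1, z)) = Add(z, Mul(-1, z)) = 0)
Pow(Add(Function('J')(-6), f), 2) = Pow(Add(0, -5), 2) = Pow(-5, 2) = 25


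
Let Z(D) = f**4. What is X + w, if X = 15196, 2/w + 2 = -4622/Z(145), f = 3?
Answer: 36348751/2392 ≈ 15196.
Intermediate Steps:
Z(D) = 81 (Z(D) = 3**4 = 81)
w = -81/2392 (w = 2/(-2 - 4622/81) = 2/(-4784/81) = 2*(-81/4784) = -81/2392 ≈ -0.033863)
X + w = 15196 - 81/2392 = 36348751/2392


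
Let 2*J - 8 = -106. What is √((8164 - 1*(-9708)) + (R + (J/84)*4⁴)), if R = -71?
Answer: √158865/3 ≈ 132.86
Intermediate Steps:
J = -49 (J = 4 + (½)*(-106) = 4 - 53 = -49)
√((8164 - 1*(-9708)) + (R + (J/84)*4⁴)) = √((8164 - 1*(-9708)) + (-71 - 49/84*4⁴)) = √((8164 + 9708) + (-71 - 49*1/84*256)) = √(17872 + (-71 - 7/12*256)) = √(17872 + (-71 - 448/3)) = √(17872 - 661/3) = √(52955/3) = √158865/3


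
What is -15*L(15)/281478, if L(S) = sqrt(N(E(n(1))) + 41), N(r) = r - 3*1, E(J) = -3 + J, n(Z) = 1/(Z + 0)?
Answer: -15/46913 ≈ -0.00031974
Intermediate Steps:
n(Z) = 1/Z
N(r) = -3 + r (N(r) = r - 3 = -3 + r)
L(S) = 6 (L(S) = sqrt((-3 + (-3 + 1/1)) + 41) = sqrt((-3 + (-3 + 1)) + 41) = sqrt((-3 - 2) + 41) = sqrt(-5 + 41) = sqrt(36) = 6)
-15*L(15)/281478 = -15*6/281478 = -90*1/281478 = -15/46913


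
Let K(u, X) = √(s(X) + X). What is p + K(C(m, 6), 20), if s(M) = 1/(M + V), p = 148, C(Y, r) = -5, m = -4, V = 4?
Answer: 148 + √2886/12 ≈ 152.48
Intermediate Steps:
s(M) = 1/(4 + M) (s(M) = 1/(M + 4) = 1/(4 + M))
K(u, X) = √(X + 1/(4 + X)) (K(u, X) = √(1/(4 + X) + X) = √(X + 1/(4 + X)))
p + K(C(m, 6), 20) = 148 + √((1 + 20*(4 + 20))/(4 + 20)) = 148 + √((1 + 20*24)/24) = 148 + √((1 + 480)/24) = 148 + √((1/24)*481) = 148 + √(481/24) = 148 + √2886/12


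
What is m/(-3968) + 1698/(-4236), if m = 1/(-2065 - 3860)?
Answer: -3326721247/8299171200 ≈ -0.40085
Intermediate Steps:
m = -1/5925 (m = 1/(-5925) = -1/5925 ≈ -0.00016878)
m/(-3968) + 1698/(-4236) = -1/5925/(-3968) + 1698/(-4236) = -1/5925*(-1/3968) + 1698*(-1/4236) = 1/23510400 - 283/706 = -3326721247/8299171200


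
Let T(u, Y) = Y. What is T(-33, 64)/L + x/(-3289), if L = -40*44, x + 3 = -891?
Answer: 352/1495 ≈ 0.23545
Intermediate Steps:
x = -894 (x = -3 - 891 = -894)
L = -1760
T(-33, 64)/L + x/(-3289) = 64/(-1760) - 894/(-3289) = 64*(-1/1760) - 894*(-1/3289) = -2/55 + 894/3289 = 352/1495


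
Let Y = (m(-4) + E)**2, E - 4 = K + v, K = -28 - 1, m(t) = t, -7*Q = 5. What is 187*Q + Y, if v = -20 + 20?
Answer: 4952/7 ≈ 707.43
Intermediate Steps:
Q = -5/7 (Q = -1/7*5 = -5/7 ≈ -0.71429)
K = -29
v = 0
E = -25 (E = 4 + (-29 + 0) = 4 - 29 = -25)
Y = 841 (Y = (-4 - 25)**2 = (-29)**2 = 841)
187*Q + Y = 187*(-5/7) + 841 = -935/7 + 841 = 4952/7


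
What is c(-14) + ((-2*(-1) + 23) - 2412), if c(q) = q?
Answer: -2401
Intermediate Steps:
c(-14) + ((-2*(-1) + 23) - 2412) = -14 + ((-2*(-1) + 23) - 2412) = -14 + ((2 + 23) - 2412) = -14 + (25 - 2412) = -14 - 2387 = -2401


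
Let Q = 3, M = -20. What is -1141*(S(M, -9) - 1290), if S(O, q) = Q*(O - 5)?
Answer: 1557465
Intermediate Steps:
S(O, q) = -15 + 3*O (S(O, q) = 3*(O - 5) = 3*(-5 + O) = -15 + 3*O)
-1141*(S(M, -9) - 1290) = -1141*((-15 + 3*(-20)) - 1290) = -1141*((-15 - 60) - 1290) = -1141*(-75 - 1290) = -1141*(-1365) = 1557465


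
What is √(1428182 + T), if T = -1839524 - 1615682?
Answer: 4*I*√126689 ≈ 1423.7*I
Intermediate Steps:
T = -3455206
√(1428182 + T) = √(1428182 - 3455206) = √(-2027024) = 4*I*√126689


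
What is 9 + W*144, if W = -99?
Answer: -14247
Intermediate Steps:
9 + W*144 = 9 - 99*144 = 9 - 14256 = -14247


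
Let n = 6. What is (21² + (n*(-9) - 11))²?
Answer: 141376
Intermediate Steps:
(21² + (n*(-9) - 11))² = (21² + (6*(-9) - 11))² = (441 + (-54 - 11))² = (441 - 65)² = 376² = 141376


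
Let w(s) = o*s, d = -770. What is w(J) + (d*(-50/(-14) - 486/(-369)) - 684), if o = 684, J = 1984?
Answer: 55456922/41 ≈ 1.3526e+6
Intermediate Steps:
w(s) = 684*s
w(J) + (d*(-50/(-14) - 486/(-369)) - 684) = 684*1984 + (-770*(-50/(-14) - 486/(-369)) - 684) = 1357056 + (-770*(-50*(-1/14) - 486*(-1/369)) - 684) = 1357056 + (-770*(25/7 + 54/41) - 684) = 1357056 + (-770*1403/287 - 684) = 1357056 + (-154330/41 - 684) = 1357056 - 182374/41 = 55456922/41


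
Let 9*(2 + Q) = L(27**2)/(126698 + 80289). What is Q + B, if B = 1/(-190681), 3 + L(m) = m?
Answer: -694326701/347230101 ≈ -1.9996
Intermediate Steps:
L(m) = -3 + m
B = -1/190681 ≈ -5.2444e-6
Q = -112880/56451 (Q = -2 + ((-3 + 27**2)/(126698 + 80289))/9 = -2 + ((-3 + 729)/206987)/9 = -2 + (726*(1/206987))/9 = -2 + (1/9)*(66/18817) = -2 + 22/56451 = -112880/56451 ≈ -1.9996)
Q + B = -112880/56451 - 1/190681 = -694326701/347230101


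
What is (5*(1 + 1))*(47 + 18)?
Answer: 650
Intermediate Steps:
(5*(1 + 1))*(47 + 18) = (5*2)*65 = 10*65 = 650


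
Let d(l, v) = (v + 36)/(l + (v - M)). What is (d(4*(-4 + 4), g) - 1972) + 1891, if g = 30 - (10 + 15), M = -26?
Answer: -2470/31 ≈ -79.677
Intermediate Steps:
g = 5 (g = 30 - 1*25 = 30 - 25 = 5)
d(l, v) = (36 + v)/(26 + l + v) (d(l, v) = (v + 36)/(l + (v - 1*(-26))) = (36 + v)/(l + (v + 26)) = (36 + v)/(l + (26 + v)) = (36 + v)/(26 + l + v))
(d(4*(-4 + 4), g) - 1972) + 1891 = ((36 + 5)/(26 + 4*(-4 + 4) + 5) - 1972) + 1891 = (41/(26 + 4*0 + 5) - 1972) + 1891 = (41/(26 + 0 + 5) - 1972) + 1891 = (41/31 - 1972) + 1891 = -61091/31 + 1891 = -2470/31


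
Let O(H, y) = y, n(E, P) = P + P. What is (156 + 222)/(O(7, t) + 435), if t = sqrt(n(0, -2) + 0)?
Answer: 164430/189229 - 756*I/189229 ≈ 0.86895 - 0.0039952*I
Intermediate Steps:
n(E, P) = 2*P
t = 2*I (t = sqrt(2*(-2) + 0) = sqrt(-4 + 0) = sqrt(-4) = 2*I ≈ 2.0*I)
(156 + 222)/(O(7, t) + 435) = (156 + 222)/(2*I + 435) = 378/(435 + 2*I) = 378*((435 - 2*I)/189229) = 378*(435 - 2*I)/189229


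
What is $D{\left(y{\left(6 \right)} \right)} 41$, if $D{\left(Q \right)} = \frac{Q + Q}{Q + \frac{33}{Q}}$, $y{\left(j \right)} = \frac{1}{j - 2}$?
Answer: $\frac{82}{529} \approx 0.15501$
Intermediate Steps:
$y{\left(j \right)} = \frac{1}{-2 + j}$
$D{\left(Q \right)} = \frac{2 Q}{Q + \frac{33}{Q}}$
$D{\left(y{\left(6 \right)} \right)} 41 = \frac{2 \left(\frac{1}{-2 + 6}\right)^{2}}{33 + \left(\frac{1}{-2 + 6}\right)^{2}} \cdot 41 = \frac{2 \left(\frac{1}{4}\right)^{2}}{33 + \left(\frac{1}{4}\right)^{2}} \cdot 41 = \frac{2}{16 \left(33 + \left(\frac{1}{4}\right)^{2}\right)} 41 = 2 \cdot \frac{1}{16} \frac{1}{33 + \frac{1}{16}} \cdot 41 = 2 \cdot \frac{1}{16} \frac{1}{\frac{529}{16}} \cdot 41 = 2 \cdot \frac{1}{16} \cdot \frac{16}{529} \cdot 41 = \frac{2}{529} \cdot 41 = \frac{82}{529}$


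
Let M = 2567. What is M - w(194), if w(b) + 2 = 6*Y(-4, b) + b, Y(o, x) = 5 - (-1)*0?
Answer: 2345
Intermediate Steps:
Y(o, x) = 5 (Y(o, x) = 5 - 1*0 = 5 + 0 = 5)
w(b) = 28 + b (w(b) = -2 + (6*5 + b) = -2 + (30 + b) = 28 + b)
M - w(194) = 2567 - (28 + 194) = 2567 - 1*222 = 2567 - 222 = 2345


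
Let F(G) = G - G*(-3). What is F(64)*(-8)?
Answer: -2048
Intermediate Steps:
F(G) = 4*G (F(G) = G - (-3)*G = G + 3*G = 4*G)
F(64)*(-8) = (4*64)*(-8) = 256*(-8) = -2048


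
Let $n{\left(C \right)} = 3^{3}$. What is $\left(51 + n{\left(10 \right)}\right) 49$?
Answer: $3822$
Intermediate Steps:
$n{\left(C \right)} = 27$
$\left(51 + n{\left(10 \right)}\right) 49 = \left(51 + 27\right) 49 = 78 \cdot 49 = 3822$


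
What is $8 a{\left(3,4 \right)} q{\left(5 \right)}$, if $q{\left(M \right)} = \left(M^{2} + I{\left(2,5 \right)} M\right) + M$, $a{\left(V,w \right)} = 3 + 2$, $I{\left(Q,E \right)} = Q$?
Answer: $1600$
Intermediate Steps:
$a{\left(V,w \right)} = 5$
$q{\left(M \right)} = M^{2} + 3 M$ ($q{\left(M \right)} = \left(M^{2} + 2 M\right) + M = M^{2} + 3 M$)
$8 a{\left(3,4 \right)} q{\left(5 \right)} = 8 \cdot 5 \cdot 5 \left(3 + 5\right) = 40 \cdot 5 \cdot 8 = 40 \cdot 40 = 1600$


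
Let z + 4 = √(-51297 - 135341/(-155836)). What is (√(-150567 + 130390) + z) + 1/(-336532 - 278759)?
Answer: -2461165/615291 + I*√20177 + I*√311429828947009/77918 ≈ -4.0 + 368.53*I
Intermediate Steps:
z = -4 + I*√311429828947009/77918 (z = -4 + √(-51297 - 135341/(-155836)) = -4 + √(-51297 - 135341*(-1/155836)) = -4 + √(-51297 + 135341/155836) = -4 + √(-7993783951/155836) = -4 + I*√311429828947009/77918 ≈ -4.0 + 226.49*I)
(√(-150567 + 130390) + z) + 1/(-336532 - 278759) = (√(-150567 + 130390) + (-4 + I*√311429828947009/77918)) + 1/(-336532 - 278759) = (√(-20177) + (-4 + I*√311429828947009/77918)) + 1/(-615291) = (I*√20177 + (-4 + I*√311429828947009/77918)) - 1/615291 = (-4 + I*√20177 + I*√311429828947009/77918) - 1/615291 = -2461165/615291 + I*√20177 + I*√311429828947009/77918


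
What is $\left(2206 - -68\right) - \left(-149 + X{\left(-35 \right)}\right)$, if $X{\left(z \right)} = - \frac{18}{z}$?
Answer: $\frac{84787}{35} \approx 2422.5$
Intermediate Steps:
$\left(2206 - -68\right) - \left(-149 + X{\left(-35 \right)}\right) = \left(2206 - -68\right) + \left(149 - - \frac{18}{-35}\right) = \left(2206 + 68\right) + \left(149 - \left(-18\right) \left(- \frac{1}{35}\right)\right) = 2274 + \left(149 - \frac{18}{35}\right) = 2274 + \frac{5197}{35} = \frac{84787}{35}$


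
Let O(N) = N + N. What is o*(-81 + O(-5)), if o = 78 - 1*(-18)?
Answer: -8736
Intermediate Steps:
O(N) = 2*N
o = 96 (o = 78 + 18 = 96)
o*(-81 + O(-5)) = 96*(-81 + 2*(-5)) = 96*(-81 - 10) = 96*(-91) = -8736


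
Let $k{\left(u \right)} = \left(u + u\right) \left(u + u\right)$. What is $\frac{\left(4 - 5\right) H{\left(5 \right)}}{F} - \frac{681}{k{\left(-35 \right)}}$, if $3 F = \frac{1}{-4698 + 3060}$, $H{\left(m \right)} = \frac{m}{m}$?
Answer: $\frac{24077919}{4900} \approx 4913.9$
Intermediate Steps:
$H{\left(m \right)} = 1$
$k{\left(u \right)} = 4 u^{2}$ ($k{\left(u \right)} = 2 u 2 u = 4 u^{2}$)
$F = - \frac{1}{4914}$ ($F = \frac{1}{3 \left(-4698 + 3060\right)} = \frac{1}{3 \left(-1638\right)} = \frac{1}{3} \left(- \frac{1}{1638}\right) = - \frac{1}{4914} \approx -0.0002035$)
$\frac{\left(4 - 5\right) H{\left(5 \right)}}{F} - \frac{681}{k{\left(-35 \right)}} = \frac{\left(4 - 5\right) 1}{- \frac{1}{4914}} - \frac{681}{4 \left(-35\right)^{2}} = \left(-1\right) 1 \left(-4914\right) - \frac{681}{4 \cdot 1225} = \left(-1\right) \left(-4914\right) - \frac{681}{4900} = 4914 - \frac{681}{4900} = \frac{24077919}{4900}$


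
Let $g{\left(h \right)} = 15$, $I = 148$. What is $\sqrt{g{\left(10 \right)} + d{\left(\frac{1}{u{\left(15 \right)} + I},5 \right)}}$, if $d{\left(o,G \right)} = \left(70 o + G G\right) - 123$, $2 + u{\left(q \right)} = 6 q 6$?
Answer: $\frac{i \sqrt{4062}}{7} \approx 9.1048 i$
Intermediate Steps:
$u{\left(q \right)} = -2 + 36 q$ ($u{\left(q \right)} = -2 + 6 q 6 = -2 + 36 q$)
$d{\left(o,G \right)} = -123 + G^{2} + 70 o$ ($d{\left(o,G \right)} = \left(70 o + G^{2}\right) - 123 = \left(G^{2} + 70 o\right) - 123 = -123 + G^{2} + 70 o$)
$\sqrt{g{\left(10 \right)} + d{\left(\frac{1}{u{\left(15 \right)} + I},5 \right)}} = \sqrt{15 + \left(-123 + 5^{2} + \frac{70}{\left(-2 + 36 \cdot 15\right) + 148}\right)} = \sqrt{15 + \left(-123 + 25 + \frac{70}{\left(-2 + 540\right) + 148}\right)} = \sqrt{15 + \left(-123 + 25 + \frac{70}{538 + 148}\right)} = \sqrt{15 + \left(-123 + 25 + \frac{70}{686}\right)} = \sqrt{15 + \left(-123 + 25 + 70 \cdot \frac{1}{686}\right)} = \sqrt{15 + \left(-123 + 25 + \frac{5}{49}\right)} = \sqrt{15 - \frac{4797}{49}} = \sqrt{- \frac{4062}{49}} = \frac{i \sqrt{4062}}{7}$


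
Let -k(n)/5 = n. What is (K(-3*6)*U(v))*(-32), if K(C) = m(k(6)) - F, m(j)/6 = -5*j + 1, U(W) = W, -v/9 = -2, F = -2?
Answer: -523008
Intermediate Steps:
k(n) = -5*n
v = 18 (v = -9*(-2) = 18)
m(j) = 6 - 30*j (m(j) = 6*(-5*j + 1) = 6*(1 - 5*j) = 6 - 30*j)
K(C) = 908 (K(C) = (6 - (-150)*6) - 1*(-2) = (6 - 30*(-30)) + 2 = (6 + 900) + 2 = 906 + 2 = 908)
(K(-3*6)*U(v))*(-32) = (908*18)*(-32) = 16344*(-32) = -523008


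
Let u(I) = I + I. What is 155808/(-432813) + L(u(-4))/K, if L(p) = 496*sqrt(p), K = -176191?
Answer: -51936/144271 - 992*I*sqrt(2)/176191 ≈ -0.35999 - 0.0079624*I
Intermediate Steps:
u(I) = 2*I
155808/(-432813) + L(u(-4))/K = 155808/(-432813) + (496*sqrt(2*(-4)))/(-176191) = 155808*(-1/432813) + (496*sqrt(-8))*(-1/176191) = -51936/144271 + (496*(2*I*sqrt(2)))*(-1/176191) = -51936/144271 + (992*I*sqrt(2))*(-1/176191) = -51936/144271 - 992*I*sqrt(2)/176191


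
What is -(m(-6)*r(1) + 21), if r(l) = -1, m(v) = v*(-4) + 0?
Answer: 3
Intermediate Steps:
m(v) = -4*v (m(v) = -4*v + 0 = -4*v)
-(m(-6)*r(1) + 21) = -(-4*(-6)*(-1) + 21) = -(24*(-1) + 21) = -(-24 + 21) = -1*(-3) = 3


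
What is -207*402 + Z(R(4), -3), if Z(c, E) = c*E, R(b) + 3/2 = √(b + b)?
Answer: -166419/2 - 6*√2 ≈ -83218.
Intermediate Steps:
R(b) = -3/2 + √2*√b (R(b) = -3/2 + √(b + b) = -3/2 + √(2*b) = -3/2 + √2*√b)
Z(c, E) = E*c
-207*402 + Z(R(4), -3) = -207*402 - 3*(-3/2 + √2*√4) = -83214 - 3*(-3/2 + √2*2) = -83214 - 3*(-3/2 + 2*√2) = -83214 + (9/2 - 6*√2) = -166419/2 - 6*√2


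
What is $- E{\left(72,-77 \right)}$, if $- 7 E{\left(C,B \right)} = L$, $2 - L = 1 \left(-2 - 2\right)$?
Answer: $\frac{6}{7} \approx 0.85714$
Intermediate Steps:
$L = 6$ ($L = 2 - 1 \left(-2 - 2\right) = 2 - 1 \left(-4\right) = 2 - -4 = 2 + 4 = 6$)
$E{\left(C,B \right)} = - \frac{6}{7}$ ($E{\left(C,B \right)} = \left(- \frac{1}{7}\right) 6 = - \frac{6}{7}$)
$- E{\left(72,-77 \right)} = \left(-1\right) \left(- \frac{6}{7}\right) = \frac{6}{7}$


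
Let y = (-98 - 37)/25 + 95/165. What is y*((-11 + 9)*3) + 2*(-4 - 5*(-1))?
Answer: 1702/55 ≈ 30.945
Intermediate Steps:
y = -796/165 (y = -135*1/25 + 95*(1/165) = -27/5 + 19/33 = -796/165 ≈ -4.8242)
y*((-11 + 9)*3) + 2*(-4 - 5*(-1)) = -796*(-11 + 9)*3/165 + 2*(-4 - 5*(-1)) = -(-1592)*3/165 + 2*(-4 + 5) = -796/165*(-6) + 2*1 = 1592/55 + 2 = 1702/55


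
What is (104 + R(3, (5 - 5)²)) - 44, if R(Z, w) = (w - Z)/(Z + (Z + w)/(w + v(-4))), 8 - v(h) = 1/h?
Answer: 2187/37 ≈ 59.108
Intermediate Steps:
v(h) = 8 - 1/h
R(Z, w) = (w - Z)/(Z + (Z + w)/(33/4 + w)) (R(Z, w) = (w - Z)/(Z + (Z + w)/(w + (8 - 1/(-4)))) = (w - Z)/(Z + (Z + w)/(w + (8 - 1*(-¼)))) = (w - Z)/(Z + (Z + w)/(w + (8 + ¼))) = (w - Z)/(Z + (Z + w)/(w + 33/4)) = (w - Z)/(Z + (Z + w)/(33/4 + w)))
(104 + R(3, (5 - 5)²)) - 44 = (104 + (-33*3 + 4*((5 - 5)²)² + 33*(5 - 5)² - 4*3*(5 - 5)²)/(4*(5 - 5)² + 37*3 + 4*3*(5 - 5)²)) - 44 = (104 + (-99 + 4*(0²)² + 33*0² - 4*3*0²)/(4*0² + 111 + 4*3*0²)) - 44 = (104 + (-99 + 4*0² + 33*0 - 4*3*0)/(4*0 + 111 + 4*3*0)) - 44 = (104 + (-99 + 4*0 + 0 + 0)/(0 + 111 + 0)) - 44 = (104 + (-99 + 0 + 0 + 0)/111) - 44 = (104 + (1/111)*(-99)) - 44 = (104 - 33/37) - 44 = 3815/37 - 44 = 2187/37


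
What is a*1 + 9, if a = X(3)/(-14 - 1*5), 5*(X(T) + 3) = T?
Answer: 867/95 ≈ 9.1263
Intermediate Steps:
X(T) = -3 + T/5
a = 12/95 (a = (-3 + (⅕)*3)/(-14 - 1*5) = (-3 + ⅗)/(-14 - 5) = -12/5/(-19) = -12/5*(-1/19) = 12/95 ≈ 0.12632)
a*1 + 9 = (12/95)*1 + 9 = 12/95 + 9 = 867/95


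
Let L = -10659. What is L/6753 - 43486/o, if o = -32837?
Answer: -18782875/73916087 ≈ -0.25411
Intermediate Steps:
L/6753 - 43486/o = -10659/6753 - 43486/(-32837) = -10659*1/6753 - 43486*(-1/32837) = -3553/2251 + 43486/32837 = -18782875/73916087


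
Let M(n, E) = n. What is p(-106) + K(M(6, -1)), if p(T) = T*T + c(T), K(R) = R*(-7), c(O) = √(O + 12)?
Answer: 11194 + I*√94 ≈ 11194.0 + 9.6954*I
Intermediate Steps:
c(O) = √(12 + O)
K(R) = -7*R
p(T) = T² + √(12 + T) (p(T) = T*T + √(12 + T) = T² + √(12 + T))
p(-106) + K(M(6, -1)) = ((-106)² + √(12 - 106)) - 7*6 = (11236 + √(-94)) - 42 = (11236 + I*√94) - 42 = 11194 + I*√94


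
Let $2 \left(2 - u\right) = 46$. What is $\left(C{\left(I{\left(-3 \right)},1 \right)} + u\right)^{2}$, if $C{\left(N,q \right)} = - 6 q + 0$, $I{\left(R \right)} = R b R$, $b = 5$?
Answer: $729$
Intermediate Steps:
$u = -21$ ($u = 2 - 23 = -21$)
$I{\left(R \right)} = 5 R^{2}$ ($I{\left(R \right)} = R 5 R = 5 R R = 5 R^{2}$)
$C{\left(N,q \right)} = - 6 q$
$\left(C{\left(I{\left(-3 \right)},1 \right)} + u\right)^{2} = \left(\left(-6\right) 1 - 21\right)^{2} = \left(-6 - 21\right)^{2} = \left(-27\right)^{2} = 729$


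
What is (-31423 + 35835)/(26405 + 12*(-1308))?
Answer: 4412/10709 ≈ 0.41199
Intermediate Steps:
(-31423 + 35835)/(26405 + 12*(-1308)) = 4412/(26405 - 15696) = 4412/10709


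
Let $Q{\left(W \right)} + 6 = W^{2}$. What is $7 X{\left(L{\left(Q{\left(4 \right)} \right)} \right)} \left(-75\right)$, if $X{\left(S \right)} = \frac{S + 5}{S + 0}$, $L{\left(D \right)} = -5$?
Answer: $0$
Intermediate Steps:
$Q{\left(W \right)} = -6 + W^{2}$
$X{\left(S \right)} = \frac{5 + S}{S}$
$7 X{\left(L{\left(Q{\left(4 \right)} \right)} \right)} \left(-75\right) = 7 \frac{5 - 5}{-5} \left(-75\right) = 7 \left(\left(- \frac{1}{5}\right) 0\right) \left(-75\right) = 7 \cdot 0 \left(-75\right) = 0 \left(-75\right) = 0$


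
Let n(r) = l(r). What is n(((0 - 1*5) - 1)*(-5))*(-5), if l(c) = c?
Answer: -150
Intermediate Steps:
n(r) = r
n(((0 - 1*5) - 1)*(-5))*(-5) = (((0 - 1*5) - 1)*(-5))*(-5) = (((0 - 5) - 1)*(-5))*(-5) = ((-5 - 1)*(-5))*(-5) = -6*(-5)*(-5) = 30*(-5) = -150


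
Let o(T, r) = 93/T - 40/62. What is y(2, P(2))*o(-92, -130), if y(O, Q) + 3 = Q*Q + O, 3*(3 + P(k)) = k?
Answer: -47230/6417 ≈ -7.3601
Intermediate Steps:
o(T, r) = -20/31 + 93/T (o(T, r) = 93/T - 40*1/62 = 93/T - 20/31 = -20/31 + 93/T)
P(k) = -3 + k/3
y(O, Q) = -3 + O + Q² (y(O, Q) = -3 + (Q*Q + O) = -3 + (Q² + O) = -3 + (O + Q²) = -3 + O + Q²)
y(2, P(2))*o(-92, -130) = (-3 + 2 + (-3 + (⅓)*2)²)*(-20/31 + 93/(-92)) = (-3 + 2 + (-3 + ⅔)²)*(-20/31 + 93*(-1/92)) = (-3 + 2 + (-7/3)²)*(-20/31 - 93/92) = (-3 + 2 + 49/9)*(-4723/2852) = (40/9)*(-4723/2852) = -47230/6417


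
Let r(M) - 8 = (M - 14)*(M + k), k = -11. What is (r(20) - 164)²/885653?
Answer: 10404/885653 ≈ 0.011747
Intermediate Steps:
r(M) = 8 + (-14 + M)*(-11 + M) (r(M) = 8 + (M - 14)*(M - 11) = 8 + (-14 + M)*(-11 + M))
(r(20) - 164)²/885653 = ((162 + 20² - 25*20) - 164)²/885653 = ((162 + 400 - 500) - 164)²*(1/885653) = (62 - 164)²*(1/885653) = (-102)²*(1/885653) = 10404*(1/885653) = 10404/885653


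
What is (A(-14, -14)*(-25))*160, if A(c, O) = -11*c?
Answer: -616000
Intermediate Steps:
(A(-14, -14)*(-25))*160 = (-11*(-14)*(-25))*160 = (154*(-25))*160 = -3850*160 = -616000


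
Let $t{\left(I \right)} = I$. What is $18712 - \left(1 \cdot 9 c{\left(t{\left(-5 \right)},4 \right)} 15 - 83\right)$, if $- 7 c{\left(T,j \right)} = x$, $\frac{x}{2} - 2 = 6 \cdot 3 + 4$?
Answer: $\frac{138045}{7} \approx 19721.0$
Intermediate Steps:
$x = 48$ ($x = 4 + 2 \left(6 \cdot 3 + 4\right) = 4 + 2 \left(18 + 4\right) = 4 + 2 \cdot 22 = 4 + 44 = 48$)
$c{\left(T,j \right)} = - \frac{48}{7}$ ($c{\left(T,j \right)} = \left(- \frac{1}{7}\right) 48 = - \frac{48}{7}$)
$18712 - \left(1 \cdot 9 c{\left(t{\left(-5 \right)},4 \right)} 15 - 83\right) = 18712 - \left(1 \cdot 9 \left(\left(- \frac{48}{7}\right) 15\right) - 83\right) = 18712 - \left(9 \left(- \frac{720}{7}\right) - 83\right) = 18712 - \left(- \frac{6480}{7} - 83\right) = 18712 - - \frac{7061}{7} = 18712 + \frac{7061}{7} = \frac{138045}{7}$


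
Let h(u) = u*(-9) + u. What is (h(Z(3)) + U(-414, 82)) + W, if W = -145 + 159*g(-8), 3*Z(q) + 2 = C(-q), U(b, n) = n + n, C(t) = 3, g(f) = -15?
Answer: -7106/3 ≈ -2368.7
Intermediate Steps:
U(b, n) = 2*n
Z(q) = ⅓ (Z(q) = -⅔ + (⅓)*3 = -⅔ + 1 = ⅓)
W = -2530 (W = -145 + 159*(-15) = -145 - 2385 = -2530)
h(u) = -8*u (h(u) = -9*u + u = -8*u)
(h(Z(3)) + U(-414, 82)) + W = (-8*⅓ + 2*82) - 2530 = (-8/3 + 164) - 2530 = 484/3 - 2530 = -7106/3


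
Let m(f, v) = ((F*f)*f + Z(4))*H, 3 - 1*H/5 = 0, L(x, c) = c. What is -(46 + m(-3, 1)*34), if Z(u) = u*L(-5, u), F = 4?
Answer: -26566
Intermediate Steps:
H = 15 (H = 15 - 5*0 = 15 + 0 = 15)
Z(u) = u² (Z(u) = u*u = u²)
m(f, v) = 240 + 60*f² (m(f, v) = ((4*f)*f + 4²)*15 = (4*f² + 16)*15 = (16 + 4*f²)*15 = 240 + 60*f²)
-(46 + m(-3, 1)*34) = -(46 + (240 + 60*(-3)²)*34) = -(46 + (240 + 60*9)*34) = -(46 + (240 + 540)*34) = -(46 + 780*34) = -(46 + 26520) = -1*26566 = -26566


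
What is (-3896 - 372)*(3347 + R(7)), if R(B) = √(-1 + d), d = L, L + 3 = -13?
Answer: -14284996 - 4268*I*√17 ≈ -1.4285e+7 - 17597.0*I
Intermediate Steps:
L = -16 (L = -3 - 13 = -16)
d = -16
R(B) = I*√17 (R(B) = √(-1 - 16) = √(-17) = I*√17)
(-3896 - 372)*(3347 + R(7)) = (-3896 - 372)*(3347 + I*√17) = -4268*(3347 + I*√17) = -14284996 - 4268*I*√17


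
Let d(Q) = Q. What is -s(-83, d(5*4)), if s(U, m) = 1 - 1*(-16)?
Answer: -17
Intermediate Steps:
s(U, m) = 17 (s(U, m) = 1 + 16 = 17)
-s(-83, d(5*4)) = -1*17 = -17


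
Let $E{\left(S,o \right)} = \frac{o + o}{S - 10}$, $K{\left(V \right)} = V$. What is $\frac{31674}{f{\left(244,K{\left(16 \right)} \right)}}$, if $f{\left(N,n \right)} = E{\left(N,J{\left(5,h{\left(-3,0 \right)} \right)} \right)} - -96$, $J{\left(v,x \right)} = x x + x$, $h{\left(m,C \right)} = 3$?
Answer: $\frac{617643}{1874} \approx 329.59$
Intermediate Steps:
$J{\left(v,x \right)} = x + x^{2}$ ($J{\left(v,x \right)} = x^{2} + x = x + x^{2}$)
$E{\left(S,o \right)} = \frac{2 o}{-10 + S}$
$f{\left(N,n \right)} = 96 + \frac{24}{-10 + N}$ ($f{\left(N,n \right)} = \frac{2 \cdot 3 \left(1 + 3\right)}{-10 + N} - -96 = \frac{2 \cdot 3 \cdot 4}{-10 + N} + 96 = 2 \cdot 12 \frac{1}{-10 + N} + 96 = \frac{24}{-10 + N} + 96 = 96 + \frac{24}{-10 + N}$)
$\frac{31674}{f{\left(244,K{\left(16 \right)} \right)}} = \frac{31674}{24 \frac{1}{-10 + 244} \left(-39 + 4 \cdot 244\right)} = \frac{31674}{24 \cdot \frac{1}{234} \left(-39 + 976\right)} = \frac{31674}{24 \cdot \frac{1}{234} \cdot 937} = \frac{31674}{\frac{3748}{39}} = 31674 \cdot \frac{39}{3748} = \frac{617643}{1874}$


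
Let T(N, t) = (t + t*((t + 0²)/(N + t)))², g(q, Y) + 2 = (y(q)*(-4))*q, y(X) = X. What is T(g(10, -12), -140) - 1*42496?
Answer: -841841136/73441 ≈ -11463.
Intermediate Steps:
g(q, Y) = -2 - 4*q² (g(q, Y) = -2 + (q*(-4))*q = -2 + (-4*q)*q = -2 - 4*q²)
T(N, t) = (t + t²/(N + t))² (T(N, t) = (t + t*((t + 0)/(N + t)))² = (t + t*(t/(N + t)))² = (t + t²/(N + t))²)
T(g(10, -12), -140) - 1*42496 = (-140)²*((-2 - 4*10²) + 2*(-140))²/((-2 - 4*10²) - 140)² - 1*42496 = 19600*((-2 - 4*100) - 280)²/((-2 - 4*100) - 140)² - 42496 = 19600*((-2 - 400) - 280)²/((-2 - 400) - 140)² - 42496 = 19600*(-402 - 280)²/(-402 - 140)² - 42496 = 19600*(-682)²/(-542)² - 42496 = 19600*(1/293764)*465124 - 42496 = 2279107600/73441 - 42496 = -841841136/73441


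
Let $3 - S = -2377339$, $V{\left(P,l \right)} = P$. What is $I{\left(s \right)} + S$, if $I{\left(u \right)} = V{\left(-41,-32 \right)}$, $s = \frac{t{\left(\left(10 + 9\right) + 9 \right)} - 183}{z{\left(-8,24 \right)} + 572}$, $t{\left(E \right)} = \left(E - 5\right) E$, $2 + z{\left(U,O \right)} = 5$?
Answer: $2377301$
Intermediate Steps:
$z{\left(U,O \right)} = 3$ ($z{\left(U,O \right)} = -2 + 5 = 3$)
$t{\left(E \right)} = E \left(-5 + E\right)$ ($t{\left(E \right)} = \left(-5 + E\right) E = E \left(-5 + E\right)$)
$S = 2377342$ ($S = 3 - -2377339 = 3 + 2377339 = 2377342$)
$s = \frac{461}{575}$ ($s = \frac{\left(\left(10 + 9\right) + 9\right) \left(-5 + \left(\left(10 + 9\right) + 9\right)\right) - 183}{3 + 572} = \frac{\left(19 + 9\right) \left(-5 + \left(19 + 9\right)\right) - 183}{575} = \left(28 \left(-5 + 28\right) - 183\right) \frac{1}{575} = \left(28 \cdot 23 - 183\right) \frac{1}{575} = \left(644 - 183\right) \frac{1}{575} = 461 \cdot \frac{1}{575} = \frac{461}{575} \approx 0.80174$)
$I{\left(u \right)} = -41$
$I{\left(s \right)} + S = -41 + 2377342 = 2377301$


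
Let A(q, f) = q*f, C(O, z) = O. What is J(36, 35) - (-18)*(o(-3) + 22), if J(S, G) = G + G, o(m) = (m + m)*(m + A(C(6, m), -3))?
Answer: 2734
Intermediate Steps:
A(q, f) = f*q
o(m) = 2*m*(-18 + m) (o(m) = (m + m)*(m - 3*6) = (2*m)*(m - 18) = (2*m)*(-18 + m) = 2*m*(-18 + m))
J(S, G) = 2*G
J(36, 35) - (-18)*(o(-3) + 22) = 2*35 - (-18)*(2*(-3)*(-18 - 3) + 22) = 70 - (-18)*(2*(-3)*(-21) + 22) = 70 - (-18)*(126 + 22) = 70 - (-18)*148 = 70 - 1*(-2664) = 70 + 2664 = 2734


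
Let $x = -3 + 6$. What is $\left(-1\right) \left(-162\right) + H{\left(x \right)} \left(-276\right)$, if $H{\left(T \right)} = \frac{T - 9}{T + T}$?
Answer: $438$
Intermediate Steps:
$x = 3$
$H{\left(T \right)} = \frac{-9 + T}{2 T}$
$\left(-1\right) \left(-162\right) + H{\left(x \right)} \left(-276\right) = \left(-1\right) \left(-162\right) + \frac{-9 + 3}{2 \cdot 3} \left(-276\right) = 162 + \frac{1}{2} \cdot \frac{1}{3} \left(-6\right) \left(-276\right) = 162 - -276 = 162 + 276 = 438$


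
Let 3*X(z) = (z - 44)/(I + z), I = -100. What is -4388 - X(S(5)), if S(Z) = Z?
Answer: -416873/95 ≈ -4388.1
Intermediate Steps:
X(z) = (-44 + z)/(3*(-100 + z)) (X(z) = ((z - 44)/(-100 + z))/3 = ((-44 + z)/(-100 + z))/3 = (-44 + z)/(3*(-100 + z)))
-4388 - X(S(5)) = -4388 - (-44 + 5)/(3*(-100 + 5)) = -4388 - (-39)/(3*(-95)) = -4388 - (-1)*(-39)/(3*95) = -4388 - 1*13/95 = -4388 - 13/95 = -416873/95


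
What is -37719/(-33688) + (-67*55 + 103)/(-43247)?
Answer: 1751904009/1456904936 ≈ 1.2025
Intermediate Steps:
-37719/(-33688) + (-67*55 + 103)/(-43247) = -37719*(-1/33688) + (-3685 + 103)*(-1/43247) = 37719/33688 - 3582*(-1/43247) = 37719/33688 + 3582/43247 = 1751904009/1456904936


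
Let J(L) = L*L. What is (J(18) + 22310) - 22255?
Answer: 379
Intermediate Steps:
J(L) = L²
(J(18) + 22310) - 22255 = (18² + 22310) - 22255 = (324 + 22310) - 22255 = 22634 - 22255 = 379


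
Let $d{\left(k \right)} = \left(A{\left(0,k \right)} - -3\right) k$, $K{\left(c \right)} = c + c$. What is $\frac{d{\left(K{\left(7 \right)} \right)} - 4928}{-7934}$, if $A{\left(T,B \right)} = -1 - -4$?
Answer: $\frac{2422}{3967} \approx 0.61054$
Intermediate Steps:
$A{\left(T,B \right)} = 3$ ($A{\left(T,B \right)} = -1 + 4 = 3$)
$K{\left(c \right)} = 2 c$
$d{\left(k \right)} = 6 k$ ($d{\left(k \right)} = \left(3 - -3\right) k = \left(3 + 3\right) k = 6 k$)
$\frac{d{\left(K{\left(7 \right)} \right)} - 4928}{-7934} = \frac{6 \cdot 2 \cdot 7 - 4928}{-7934} = \left(6 \cdot 14 - 4928\right) \left(- \frac{1}{7934}\right) = \left(84 - 4928\right) \left(- \frac{1}{7934}\right) = \left(-4844\right) \left(- \frac{1}{7934}\right) = \frac{2422}{3967}$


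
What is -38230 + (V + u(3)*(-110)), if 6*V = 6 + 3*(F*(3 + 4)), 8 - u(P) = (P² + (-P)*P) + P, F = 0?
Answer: -38779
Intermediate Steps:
u(P) = 8 - P (u(P) = 8 - ((P² + (-P)*P) + P) = 8 - ((P² - P²) + P) = 8 - (0 + P) = 8 - P)
V = 1 (V = (6 + 3*(0*(3 + 4)))/6 = (6 + 3*(0*7))/6 = (6 + 3*0)/6 = (6 + 0)/6 = (⅙)*6 = 1)
-38230 + (V + u(3)*(-110)) = -38230 + (1 + (8 - 1*3)*(-110)) = -38230 + (1 + (8 - 3)*(-110)) = -38230 + (1 + 5*(-110)) = -38230 + (1 - 550) = -38230 - 549 = -38779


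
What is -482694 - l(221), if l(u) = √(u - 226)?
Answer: -482694 - I*√5 ≈ -4.8269e+5 - 2.2361*I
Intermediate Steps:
l(u) = √(-226 + u)
-482694 - l(221) = -482694 - √(-226 + 221) = -482694 - √(-5) = -482694 - I*√5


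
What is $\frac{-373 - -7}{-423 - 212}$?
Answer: $\frac{366}{635} \approx 0.57638$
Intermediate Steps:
$\frac{-373 - -7}{-423 - 212} = \frac{-373 + 7}{-635} = \left(-366\right) \left(- \frac{1}{635}\right) = \frac{366}{635}$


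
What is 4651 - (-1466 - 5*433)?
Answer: 8282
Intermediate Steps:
4651 - (-1466 - 5*433) = 4651 - (-1466 - 2165) = 4651 - 1*(-3631) = 4651 + 3631 = 8282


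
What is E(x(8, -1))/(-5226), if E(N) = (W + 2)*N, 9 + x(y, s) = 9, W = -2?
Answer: 0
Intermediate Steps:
x(y, s) = 0 (x(y, s) = -9 + 9 = 0)
E(N) = 0 (E(N) = (-2 + 2)*N = 0*N = 0)
E(x(8, -1))/(-5226) = 0/(-5226) = 0*(-1/5226) = 0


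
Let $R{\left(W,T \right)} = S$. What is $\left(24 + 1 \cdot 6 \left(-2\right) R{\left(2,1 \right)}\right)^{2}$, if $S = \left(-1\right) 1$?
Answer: $1296$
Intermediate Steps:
$S = -1$
$R{\left(W,T \right)} = -1$
$\left(24 + 1 \cdot 6 \left(-2\right) R{\left(2,1 \right)}\right)^{2} = \left(24 + 1 \cdot 6 \left(-2\right) \left(-1\right)\right)^{2} = \left(24 + 1 \left(-12\right) \left(-1\right)\right)^{2} = \left(24 - -12\right)^{2} = \left(24 + 12\right)^{2} = 36^{2} = 1296$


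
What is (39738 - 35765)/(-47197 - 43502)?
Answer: -3973/90699 ≈ -0.043804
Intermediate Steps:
(39738 - 35765)/(-47197 - 43502) = 3973/(-90699) = 3973*(-1/90699) = -3973/90699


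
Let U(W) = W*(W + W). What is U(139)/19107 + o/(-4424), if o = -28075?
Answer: 707381233/84529368 ≈ 8.3685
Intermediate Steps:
U(W) = 2*W² (U(W) = W*(2*W) = 2*W²)
U(139)/19107 + o/(-4424) = (2*139²)/19107 - 28075/(-4424) = (2*19321)*(1/19107) - 28075*(-1/4424) = 38642*(1/19107) + 28075/4424 = 38642/19107 + 28075/4424 = 707381233/84529368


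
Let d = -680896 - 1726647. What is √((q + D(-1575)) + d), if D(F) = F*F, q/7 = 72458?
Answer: 8*√9067 ≈ 761.77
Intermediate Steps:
q = 507206 (q = 7*72458 = 507206)
D(F) = F²
d = -2407543
√((q + D(-1575)) + d) = √((507206 + (-1575)²) - 2407543) = √((507206 + 2480625) - 2407543) = √(2987831 - 2407543) = √580288 = 8*√9067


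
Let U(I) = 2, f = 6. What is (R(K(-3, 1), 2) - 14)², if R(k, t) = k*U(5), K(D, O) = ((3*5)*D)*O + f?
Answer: 8464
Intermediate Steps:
K(D, O) = 6 + 15*D*O (K(D, O) = ((3*5)*D)*O + 6 = (15*D)*O + 6 = 15*D*O + 6 = 6 + 15*D*O)
R(k, t) = 2*k (R(k, t) = k*2 = 2*k)
(R(K(-3, 1), 2) - 14)² = (2*(6 + 15*(-3)*1) - 14)² = (2*(6 - 45) - 14)² = (2*(-39) - 14)² = (-78 - 14)² = (-92)² = 8464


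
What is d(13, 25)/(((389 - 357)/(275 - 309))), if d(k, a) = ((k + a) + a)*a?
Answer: -26775/16 ≈ -1673.4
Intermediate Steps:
d(k, a) = a*(k + 2*a) (d(k, a) = ((a + k) + a)*a = (k + 2*a)*a = a*(k + 2*a))
d(13, 25)/(((389 - 357)/(275 - 309))) = (25*(13 + 2*25))/(((389 - 357)/(275 - 309))) = (25*(13 + 50))/((32/(-34))) = (25*63)/((32*(-1/34))) = 1575/(-16/17) = 1575*(-17/16) = -26775/16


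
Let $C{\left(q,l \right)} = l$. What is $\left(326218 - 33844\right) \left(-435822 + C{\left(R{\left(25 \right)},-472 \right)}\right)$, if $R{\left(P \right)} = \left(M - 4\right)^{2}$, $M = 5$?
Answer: $-127561021956$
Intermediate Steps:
$R{\left(P \right)} = 1$ ($R{\left(P \right)} = \left(5 - 4\right)^{2} = 1^{2} = 1$)
$\left(326218 - 33844\right) \left(-435822 + C{\left(R{\left(25 \right)},-472 \right)}\right) = \left(326218 - 33844\right) \left(-435822 - 472\right) = 292374 \left(-436294\right) = -127561021956$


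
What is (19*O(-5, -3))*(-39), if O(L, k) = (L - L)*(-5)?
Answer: 0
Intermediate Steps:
O(L, k) = 0 (O(L, k) = 0*(-5) = 0)
(19*O(-5, -3))*(-39) = (19*0)*(-39) = 0*(-39) = 0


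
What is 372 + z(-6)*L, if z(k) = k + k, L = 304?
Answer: -3276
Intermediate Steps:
z(k) = 2*k
372 + z(-6)*L = 372 + (2*(-6))*304 = 372 - 12*304 = 372 - 3648 = -3276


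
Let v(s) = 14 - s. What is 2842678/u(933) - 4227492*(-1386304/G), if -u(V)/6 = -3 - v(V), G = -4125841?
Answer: -16110762981893963/11337811068 ≈ -1.4210e+6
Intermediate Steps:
u(V) = 102 - 6*V (u(V) = -6*(-3 - (14 - V)) = -6*(-3 + (-14 + V)) = -6*(-17 + V) = 102 - 6*V)
2842678/u(933) - 4227492*(-1386304/G) = 2842678/(102 - 6*933) - 4227492/((-4125841/(-1386304))) = 2842678/(102 - 5598) - 4227492/((-4125841*(-1/1386304))) = 2842678/(-5496) - 4227492/4125841/1386304 = 2842678*(-1/5496) - 4227492*1386304/4125841 = -1421339/2748 - 5860589069568/4125841 = -16110762981893963/11337811068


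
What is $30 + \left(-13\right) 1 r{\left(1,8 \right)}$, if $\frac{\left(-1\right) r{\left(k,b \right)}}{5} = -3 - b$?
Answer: $-685$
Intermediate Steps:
$r{\left(k,b \right)} = 15 + 5 b$ ($r{\left(k,b \right)} = - 5 \left(-3 - b\right) = 15 + 5 b$)
$30 + \left(-13\right) 1 r{\left(1,8 \right)} = 30 + \left(-13\right) 1 \left(15 + 5 \cdot 8\right) = 30 - 13 \left(15 + 40\right) = 30 - 715 = -685$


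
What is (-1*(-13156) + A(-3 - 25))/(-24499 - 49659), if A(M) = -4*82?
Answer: -6414/37079 ≈ -0.17298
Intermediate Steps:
A(M) = -328
(-1*(-13156) + A(-3 - 25))/(-24499 - 49659) = (-1*(-13156) - 328)/(-24499 - 49659) = (13156 - 328)/(-74158) = 12828*(-1/74158) = -6414/37079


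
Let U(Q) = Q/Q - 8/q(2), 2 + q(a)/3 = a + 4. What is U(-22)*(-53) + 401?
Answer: 1150/3 ≈ 383.33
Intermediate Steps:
q(a) = 6 + 3*a (q(a) = -6 + 3*(a + 4) = -6 + 3*(4 + a) = -6 + (12 + 3*a) = 6 + 3*a)
U(Q) = ⅓ (U(Q) = Q/Q - 8/(6 + 3*2) = 1 - 8/(6 + 6) = 1 - 8/12 = 1 - 8*1/12 = 1 - ⅔ = ⅓)
U(-22)*(-53) + 401 = (⅓)*(-53) + 401 = -53/3 + 401 = 1150/3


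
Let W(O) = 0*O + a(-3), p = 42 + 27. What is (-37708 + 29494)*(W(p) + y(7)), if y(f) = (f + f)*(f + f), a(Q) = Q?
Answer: -1585302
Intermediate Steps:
p = 69
W(O) = -3 (W(O) = 0*O - 3 = 0 - 3 = -3)
y(f) = 4*f² (y(f) = (2*f)*(2*f) = 4*f²)
(-37708 + 29494)*(W(p) + y(7)) = (-37708 + 29494)*(-3 + 4*7²) = -8214*(-3 + 4*49) = -8214*(-3 + 196) = -8214*193 = -1585302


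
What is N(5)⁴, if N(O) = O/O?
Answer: 1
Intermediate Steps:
N(O) = 1
N(5)⁴ = 1⁴ = 1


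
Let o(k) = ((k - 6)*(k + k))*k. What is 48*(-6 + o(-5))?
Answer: -26688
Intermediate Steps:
o(k) = 2*k²*(-6 + k) (o(k) = ((-6 + k)*(2*k))*k = (2*k*(-6 + k))*k = 2*k²*(-6 + k))
48*(-6 + o(-5)) = 48*(-6 + 2*(-5)²*(-6 - 5)) = 48*(-6 + 2*25*(-11)) = 48*(-6 - 550) = 48*(-556) = -26688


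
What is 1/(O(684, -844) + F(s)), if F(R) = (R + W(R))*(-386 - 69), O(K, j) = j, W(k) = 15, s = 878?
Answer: -1/407159 ≈ -2.4560e-6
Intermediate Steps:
F(R) = -6825 - 455*R (F(R) = (R + 15)*(-386 - 69) = (15 + R)*(-455) = -6825 - 455*R)
1/(O(684, -844) + F(s)) = 1/(-844 + (-6825 - 455*878)) = 1/(-844 + (-6825 - 399490)) = 1/(-844 - 406315) = 1/(-407159) = -1/407159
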